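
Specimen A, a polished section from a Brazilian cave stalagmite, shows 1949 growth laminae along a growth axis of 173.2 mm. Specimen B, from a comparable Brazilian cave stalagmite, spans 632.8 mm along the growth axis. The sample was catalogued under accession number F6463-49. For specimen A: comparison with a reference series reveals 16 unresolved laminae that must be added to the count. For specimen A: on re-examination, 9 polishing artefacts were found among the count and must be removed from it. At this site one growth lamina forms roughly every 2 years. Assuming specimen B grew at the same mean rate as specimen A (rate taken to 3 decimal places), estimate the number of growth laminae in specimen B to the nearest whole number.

Specimen A: adjusted count: 1949 − 9 + 16 = 1956 growth laminae.
Specimen A: at 2 years per growth lamina, 1956 × 2 = 3912 years.
A: Extension rate ≈ 173.2 / 3912 = 0.044 mm/year.
Specimen B: 632.8 mm / 0.044 mm per year = 14381.82 years; at 2 years per growth lamina that is 14381.82 / 2 ≈ 7191 growth laminae.

7191 growth laminae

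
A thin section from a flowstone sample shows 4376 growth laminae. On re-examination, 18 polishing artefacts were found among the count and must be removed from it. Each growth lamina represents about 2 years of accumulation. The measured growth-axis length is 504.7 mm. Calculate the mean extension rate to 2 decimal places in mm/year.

True growth lamina count = 4376 − 18 = 4358.
Multiplying by 2 years per growth lamina: 4358 × 2 = 8716 years.
Extension rate ≈ 504.7 / 8716 = 0.06 mm/year.

0.06 mm/year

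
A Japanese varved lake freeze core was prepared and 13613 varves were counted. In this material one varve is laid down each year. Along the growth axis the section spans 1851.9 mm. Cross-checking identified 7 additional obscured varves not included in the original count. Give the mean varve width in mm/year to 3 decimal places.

0.136 mm/year

Correcting the raw count gives 13613 + 7 = 13620 true varves.
1851.9 mm over 13620 years gives 1851.9 / 13620 ≈ 0.136 mm/year.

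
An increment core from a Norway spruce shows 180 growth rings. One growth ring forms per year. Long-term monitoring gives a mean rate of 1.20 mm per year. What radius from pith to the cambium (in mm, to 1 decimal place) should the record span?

The record spans 180 years at 1.20 mm per year.
Length ≈ 1.20 × 180 = 216.0 mm.

216.0 mm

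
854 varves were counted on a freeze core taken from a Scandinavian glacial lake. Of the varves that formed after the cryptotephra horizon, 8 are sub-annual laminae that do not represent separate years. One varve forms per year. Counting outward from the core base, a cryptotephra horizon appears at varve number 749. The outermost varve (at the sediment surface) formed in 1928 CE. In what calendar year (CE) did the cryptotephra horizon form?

1831 CE

Between varve 749 and the sediment surface there are 854 − 749 = 105 varves.
105 − 8 false = 97 true varves after the cryptotephra horizon.
Counting back 97 years from 1928 CE places the cryptotephra horizon in 1928 − 97 = 1831 CE.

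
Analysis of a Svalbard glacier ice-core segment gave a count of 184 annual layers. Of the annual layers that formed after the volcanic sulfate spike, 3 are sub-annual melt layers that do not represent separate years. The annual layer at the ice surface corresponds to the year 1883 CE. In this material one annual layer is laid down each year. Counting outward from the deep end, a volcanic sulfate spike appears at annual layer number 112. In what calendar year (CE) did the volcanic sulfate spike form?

1814 CE

The volcanic sulfate spike sits at annual layer 112 from the deep end, so 184 − 112 = 72 annual layers formed after it.
Removing the 3 false annual layers leaves 72 − 3 = 69 true annual layers beyond the volcanic sulfate spike.
The annual layer at the ice surface is 1883 CE, so the volcanic sulfate spike dates to 1883 − 69 = 1814 CE.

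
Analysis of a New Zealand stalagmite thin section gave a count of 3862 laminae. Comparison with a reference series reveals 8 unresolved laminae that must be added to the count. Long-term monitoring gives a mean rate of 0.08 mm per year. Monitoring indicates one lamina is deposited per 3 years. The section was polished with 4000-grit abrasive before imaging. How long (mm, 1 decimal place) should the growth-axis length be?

928.8 mm

True lamina count = 3862 + 8 = 3870.
3870 laminae at 3 years each span 3870 × 3 = 11610 years.
Length ≈ 0.08 × 11610 = 928.8 mm.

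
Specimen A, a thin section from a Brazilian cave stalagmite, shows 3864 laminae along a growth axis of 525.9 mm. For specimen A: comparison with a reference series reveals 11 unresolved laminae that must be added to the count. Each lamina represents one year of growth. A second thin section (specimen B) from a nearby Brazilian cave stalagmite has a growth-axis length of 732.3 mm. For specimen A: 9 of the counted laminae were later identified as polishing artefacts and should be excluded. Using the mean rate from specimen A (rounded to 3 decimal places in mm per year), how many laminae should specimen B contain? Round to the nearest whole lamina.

Specimen A: correcting the raw count gives 3864 − 9 + 11 = 3866 true laminae.
A: Extension rate ≈ 525.9 / 3866 = 0.136 mm/yr.
For B, 732.3 / 0.136 = 5384.56 years ≈ 5385 laminae.

5385 laminae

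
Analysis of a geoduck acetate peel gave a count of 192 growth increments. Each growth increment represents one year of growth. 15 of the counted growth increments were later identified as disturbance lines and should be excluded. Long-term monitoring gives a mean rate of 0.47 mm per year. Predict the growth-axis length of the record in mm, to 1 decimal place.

83.2 mm

After corrections the count is 192 − 15 = 177 growth increments.
177 years at 0.47 mm/year gives 0.47 × 177 = 83.2 mm.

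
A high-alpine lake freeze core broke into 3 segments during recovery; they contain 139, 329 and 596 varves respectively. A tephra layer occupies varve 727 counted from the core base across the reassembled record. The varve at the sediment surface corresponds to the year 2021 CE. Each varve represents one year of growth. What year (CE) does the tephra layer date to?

1684 CE

Total varves = 139 + 329 + 596 = 1064.
Between varve 727 and the sediment surface there are 1064 − 727 = 337 varves.
2021 − 337 = 1684 CE.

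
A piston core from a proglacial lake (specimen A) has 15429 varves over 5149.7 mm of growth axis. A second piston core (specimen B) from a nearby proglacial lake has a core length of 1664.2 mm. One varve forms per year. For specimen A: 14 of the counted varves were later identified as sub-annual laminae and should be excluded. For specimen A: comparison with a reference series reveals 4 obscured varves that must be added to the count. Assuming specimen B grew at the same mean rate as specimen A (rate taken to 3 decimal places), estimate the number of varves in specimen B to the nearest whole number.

Specimen A: after corrections the count is 15429 − 14 + 4 = 15419 varves.
A: Mean rate = 5149.7 mm / 15419 years ≈ 0.334 mm/year.
B spans 1664.2 / 0.334 = 4982.63 years ≈ 4983 varves.

4983 varves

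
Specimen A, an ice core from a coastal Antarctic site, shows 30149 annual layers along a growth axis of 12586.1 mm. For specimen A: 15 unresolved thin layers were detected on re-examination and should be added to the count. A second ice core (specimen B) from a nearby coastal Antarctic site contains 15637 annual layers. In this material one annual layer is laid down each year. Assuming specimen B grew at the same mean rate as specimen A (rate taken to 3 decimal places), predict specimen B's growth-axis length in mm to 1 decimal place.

Specimen A: after corrections the count is 30149 + 15 = 30164 annual layers.
A: Mean rate = 12586.1 mm / 30164 years ≈ 0.417 mm/yr.
Length of B = 0.417 × 15637 = 6520.6 mm.

6520.6 mm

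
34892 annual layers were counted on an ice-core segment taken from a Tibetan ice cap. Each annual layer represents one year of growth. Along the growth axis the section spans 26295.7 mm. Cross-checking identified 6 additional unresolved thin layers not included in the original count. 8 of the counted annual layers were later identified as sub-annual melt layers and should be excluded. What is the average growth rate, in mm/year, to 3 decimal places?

0.754 mm/year

Adjusted count: 34892 − 8 + 6 = 34890 annual layers.
Extension rate ≈ 26295.7 / 34890 = 0.754 mm/year.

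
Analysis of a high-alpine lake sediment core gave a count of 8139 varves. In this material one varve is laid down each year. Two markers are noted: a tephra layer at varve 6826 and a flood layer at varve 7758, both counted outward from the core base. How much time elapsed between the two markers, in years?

932 yr

7758 − 6826 = 932 varves lie between the two events.
That is 932 years at one varve per year.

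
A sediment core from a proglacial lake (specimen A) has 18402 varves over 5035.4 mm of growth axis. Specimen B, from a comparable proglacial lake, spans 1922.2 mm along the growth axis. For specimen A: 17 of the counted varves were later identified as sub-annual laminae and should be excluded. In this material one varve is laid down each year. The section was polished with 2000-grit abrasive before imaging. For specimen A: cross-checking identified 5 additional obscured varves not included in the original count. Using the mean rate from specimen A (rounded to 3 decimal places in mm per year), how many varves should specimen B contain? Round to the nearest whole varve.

Specimen A: adjusted count: 18402 − 17 + 5 = 18390 varves.
A: 5035.4 mm over 18390 years gives 5035.4 / 18390 ≈ 0.274 mm/yr.
B spans 1922.2 / 0.274 = 7015.33 years ≈ 7015 varves.

7015 varves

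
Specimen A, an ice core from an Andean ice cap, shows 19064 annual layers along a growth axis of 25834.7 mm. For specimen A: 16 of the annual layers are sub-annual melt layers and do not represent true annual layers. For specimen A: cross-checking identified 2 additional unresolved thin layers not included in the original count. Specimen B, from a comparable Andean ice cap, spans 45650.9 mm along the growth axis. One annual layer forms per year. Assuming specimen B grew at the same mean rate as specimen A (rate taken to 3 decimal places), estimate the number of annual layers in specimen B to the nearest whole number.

33666 annual layers

Specimen A: adjusted count: 19064 − 16 + 2 = 19050 annual layers.
A: Mean rate = 25834.7 mm / 19050 years ≈ 1.356 mm/year.
B spans 45650.9 / 1.356 = 33665.86 years ≈ 33666 annual layers.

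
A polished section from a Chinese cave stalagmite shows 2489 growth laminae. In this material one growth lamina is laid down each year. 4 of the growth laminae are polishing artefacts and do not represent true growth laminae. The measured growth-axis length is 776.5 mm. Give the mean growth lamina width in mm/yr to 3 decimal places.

Correcting the raw count gives 2489 − 4 = 2485 true growth laminae.
776.5 mm over 2485 years gives 776.5 / 2485 ≈ 0.312 mm/yr.

0.312 mm/yr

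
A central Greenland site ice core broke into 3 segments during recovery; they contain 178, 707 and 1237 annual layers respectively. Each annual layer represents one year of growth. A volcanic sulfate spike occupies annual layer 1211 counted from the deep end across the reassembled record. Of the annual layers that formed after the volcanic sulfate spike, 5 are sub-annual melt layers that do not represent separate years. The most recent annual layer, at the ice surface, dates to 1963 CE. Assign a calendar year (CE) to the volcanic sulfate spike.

Total annual layers = 178 + 707 + 1237 = 2122.
2122 − 1211 = 911 annual layers lie beyond the volcanic sulfate spike toward the ice surface.
Removing the 5 false annual layers leaves 911 − 5 = 906 true annual layers beyond the volcanic sulfate spike.
1963 − 906 = 1057 CE.

1057 CE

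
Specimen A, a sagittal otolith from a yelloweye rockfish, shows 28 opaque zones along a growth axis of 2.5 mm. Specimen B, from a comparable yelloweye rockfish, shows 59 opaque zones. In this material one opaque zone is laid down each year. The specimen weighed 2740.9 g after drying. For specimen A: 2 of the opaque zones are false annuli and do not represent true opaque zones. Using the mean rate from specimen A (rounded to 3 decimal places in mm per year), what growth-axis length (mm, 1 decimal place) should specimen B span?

Specimen A: correcting the raw count gives 28 − 2 = 26 true opaque zones.
A: Extension rate ≈ 2.5 / 26 = 0.096 mm per year.
B's length ≈ 0.096 × 59 = 5.7 mm.

5.7 mm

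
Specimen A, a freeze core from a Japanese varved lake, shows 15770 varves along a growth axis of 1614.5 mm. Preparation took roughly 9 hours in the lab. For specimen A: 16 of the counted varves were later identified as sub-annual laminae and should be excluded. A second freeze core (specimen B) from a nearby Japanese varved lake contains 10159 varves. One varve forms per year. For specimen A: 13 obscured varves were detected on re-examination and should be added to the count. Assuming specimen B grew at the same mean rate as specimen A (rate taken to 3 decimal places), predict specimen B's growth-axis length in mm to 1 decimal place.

Specimen A: adjusted count: 15770 − 16 + 13 = 15767 varves.
A: Extension rate ≈ 1614.5 / 15767 = 0.102 mm per year.
B's length ≈ 0.102 × 10159 = 1036.2 mm.

1036.2 mm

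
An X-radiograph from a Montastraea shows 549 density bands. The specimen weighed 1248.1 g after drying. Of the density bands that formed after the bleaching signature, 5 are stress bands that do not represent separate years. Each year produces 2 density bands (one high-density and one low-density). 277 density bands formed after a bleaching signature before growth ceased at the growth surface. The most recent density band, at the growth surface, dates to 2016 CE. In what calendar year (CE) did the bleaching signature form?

1880 CE

277 density bands formed after the bleaching signature.
Removing the 5 false density bands leaves 277 − 5 = 272 true density bands beyond the bleaching signature.
272 density bands at 2 per year is 272 / 2 = 136 years.
The density band at the growth surface is 2016 CE, so the bleaching signature dates to 2016 − 136 = 1880 CE.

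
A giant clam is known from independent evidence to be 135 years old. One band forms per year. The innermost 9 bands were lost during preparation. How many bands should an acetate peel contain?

At one band per year, 135 years correspond to 135 bands.
Subtracting the 9 bands not captured gives 135 − 9 = 126 bands in the record.

126 bands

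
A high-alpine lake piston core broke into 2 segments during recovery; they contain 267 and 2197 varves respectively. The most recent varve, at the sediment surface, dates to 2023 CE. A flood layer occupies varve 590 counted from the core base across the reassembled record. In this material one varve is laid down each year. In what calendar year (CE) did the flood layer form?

149 CE

Total varves = 267 + 2197 = 2464.
2464 − 590 = 1874 varves lie beyond the flood layer toward the sediment surface.
Counting back 1874 years from 2023 CE places the flood layer in 2023 − 1874 = 149 CE.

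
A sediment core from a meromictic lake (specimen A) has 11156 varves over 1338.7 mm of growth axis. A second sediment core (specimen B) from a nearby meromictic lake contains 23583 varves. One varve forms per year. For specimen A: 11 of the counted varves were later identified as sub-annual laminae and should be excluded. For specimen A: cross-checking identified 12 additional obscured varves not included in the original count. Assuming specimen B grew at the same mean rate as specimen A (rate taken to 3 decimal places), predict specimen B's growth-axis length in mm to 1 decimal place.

2830.0 mm

Specimen A: true varve count = 11156 − 11 + 12 = 11157.
A: 1338.7 mm over 11157 years gives 1338.7 / 11157 ≈ 0.120 mm/yr.
Length of B = 0.120 × 23583 = 2830.0 mm.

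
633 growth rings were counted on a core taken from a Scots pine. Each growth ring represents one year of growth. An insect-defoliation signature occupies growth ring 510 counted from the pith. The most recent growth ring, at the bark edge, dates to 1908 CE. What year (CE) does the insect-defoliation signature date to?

The insect-defoliation signature sits at growth ring 510 from the pith, so 633 − 510 = 123 growth rings formed after it.
Counting back 123 years from 1908 CE places the insect-defoliation signature in 1908 − 123 = 1785 CE.

1785 CE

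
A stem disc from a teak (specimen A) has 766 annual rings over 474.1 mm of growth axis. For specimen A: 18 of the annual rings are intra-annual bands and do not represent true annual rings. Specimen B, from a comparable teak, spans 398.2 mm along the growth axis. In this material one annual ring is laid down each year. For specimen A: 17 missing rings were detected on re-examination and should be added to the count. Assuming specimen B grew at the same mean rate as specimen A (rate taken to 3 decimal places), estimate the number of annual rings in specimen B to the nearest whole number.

642 annual rings

Specimen A: correcting the raw count gives 766 − 18 + 17 = 765 true annual rings.
A: Extension rate ≈ 474.1 / 765 = 0.620 mm/yr.
B spans 398.2 / 0.620 = 642.26 years ≈ 642 annual rings.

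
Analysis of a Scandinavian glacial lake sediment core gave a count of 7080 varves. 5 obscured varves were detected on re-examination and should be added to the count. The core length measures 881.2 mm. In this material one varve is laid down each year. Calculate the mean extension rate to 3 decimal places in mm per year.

Correcting the raw count gives 7080 + 5 = 7085 true varves.
881.2 mm over 7085 years gives 881.2 / 7085 ≈ 0.124 mm per year.

0.124 mm per year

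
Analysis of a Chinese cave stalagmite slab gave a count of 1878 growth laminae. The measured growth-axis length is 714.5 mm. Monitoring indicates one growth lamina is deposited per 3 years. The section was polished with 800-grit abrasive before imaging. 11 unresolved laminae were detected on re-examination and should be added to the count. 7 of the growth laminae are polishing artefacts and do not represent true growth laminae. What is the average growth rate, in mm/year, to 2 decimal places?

After corrections the count is 1878 − 7 + 11 = 1882 growth laminae.
Multiplying by 3 years per growth lamina: 1882 × 3 = 5646 years.
714.5 mm over 5646 years gives 714.5 / 5646 ≈ 0.13 mm/year.

0.13 mm/year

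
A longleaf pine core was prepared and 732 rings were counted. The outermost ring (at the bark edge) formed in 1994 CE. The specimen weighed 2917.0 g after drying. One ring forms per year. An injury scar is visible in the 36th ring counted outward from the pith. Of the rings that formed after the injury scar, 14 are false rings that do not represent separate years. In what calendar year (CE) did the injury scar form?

The injury scar sits at ring 36 from the pith, so 732 − 36 = 696 rings formed after it.
Excluding 14 false rings: 696 − 14 = 682.
The ring at the bark edge is 1994 CE, so the injury scar dates to 1994 − 682 = 1312 CE.

1312 CE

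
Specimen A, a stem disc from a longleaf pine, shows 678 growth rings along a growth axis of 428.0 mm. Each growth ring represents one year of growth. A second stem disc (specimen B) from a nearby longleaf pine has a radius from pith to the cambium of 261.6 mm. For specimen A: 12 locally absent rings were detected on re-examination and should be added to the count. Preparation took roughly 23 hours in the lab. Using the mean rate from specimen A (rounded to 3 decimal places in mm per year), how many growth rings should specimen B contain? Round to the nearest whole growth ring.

Specimen A: after corrections the count is 678 + 12 = 690 growth rings.
A: Mean rate = 428.0 mm / 690 years ≈ 0.620 mm/yr.
B spans 261.6 / 0.620 = 421.94 years ≈ 422 growth rings.

422 growth rings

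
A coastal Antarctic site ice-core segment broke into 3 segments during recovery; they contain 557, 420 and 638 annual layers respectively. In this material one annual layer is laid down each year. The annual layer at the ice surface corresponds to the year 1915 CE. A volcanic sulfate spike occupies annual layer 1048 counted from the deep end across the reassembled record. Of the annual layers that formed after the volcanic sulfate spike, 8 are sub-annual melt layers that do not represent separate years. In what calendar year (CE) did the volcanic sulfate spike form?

1356 CE

Total annual layers = 557 + 420 + 638 = 1615.
The volcanic sulfate spike sits at annual layer 1048 from the deep end, so 1615 − 1048 = 567 annual layers formed after it.
Removing the 8 false annual layers leaves 567 − 8 = 559 true annual layers beyond the volcanic sulfate spike.
The annual layer at the ice surface is 1915 CE, so the volcanic sulfate spike dates to 1915 − 559 = 1356 CE.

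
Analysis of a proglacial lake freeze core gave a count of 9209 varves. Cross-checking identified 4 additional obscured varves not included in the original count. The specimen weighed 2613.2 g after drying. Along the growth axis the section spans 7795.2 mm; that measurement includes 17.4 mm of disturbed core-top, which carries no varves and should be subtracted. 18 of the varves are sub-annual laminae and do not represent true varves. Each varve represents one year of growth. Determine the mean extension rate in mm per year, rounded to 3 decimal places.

After corrections the count is 9209 − 18 + 4 = 9195 varves.
Net length = 7795.2 − 17.4 = 7777.8 mm.
Mean rate = 7777.8 mm / 9195 years ≈ 0.846 mm per year.

0.846 mm per year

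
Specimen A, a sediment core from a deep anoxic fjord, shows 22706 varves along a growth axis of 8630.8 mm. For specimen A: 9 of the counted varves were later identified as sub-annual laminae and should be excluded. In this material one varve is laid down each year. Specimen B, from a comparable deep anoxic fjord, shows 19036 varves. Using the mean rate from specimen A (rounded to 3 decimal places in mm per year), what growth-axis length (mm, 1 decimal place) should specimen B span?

7233.7 mm

Specimen A: adjusted count: 22706 − 9 = 22697 varves.
A: Mean rate = 8630.8 mm / 22697 years ≈ 0.380 mm/yr.
For B, 0.380 mm/year × 19036 years = 7233.7 mm.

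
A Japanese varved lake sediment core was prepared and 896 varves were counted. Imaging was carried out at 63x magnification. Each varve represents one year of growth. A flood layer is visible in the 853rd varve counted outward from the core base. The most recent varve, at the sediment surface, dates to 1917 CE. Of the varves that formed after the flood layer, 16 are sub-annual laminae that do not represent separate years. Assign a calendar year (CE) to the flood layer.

896 − 853 = 43 varves lie beyond the flood layer toward the sediment surface.
Removing the 16 false varves leaves 43 − 16 = 27 true varves beyond the flood layer.
The varve at the sediment surface is 1917 CE, so the flood layer dates to 1917 − 27 = 1890 CE.

1890 CE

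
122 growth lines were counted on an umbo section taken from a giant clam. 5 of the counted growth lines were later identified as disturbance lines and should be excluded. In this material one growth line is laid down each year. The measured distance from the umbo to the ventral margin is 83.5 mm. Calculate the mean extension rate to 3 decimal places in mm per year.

True growth line count = 122 − 5 = 117.
Mean rate = 83.5 mm / 117 years ≈ 0.714 mm per year.

0.714 mm per year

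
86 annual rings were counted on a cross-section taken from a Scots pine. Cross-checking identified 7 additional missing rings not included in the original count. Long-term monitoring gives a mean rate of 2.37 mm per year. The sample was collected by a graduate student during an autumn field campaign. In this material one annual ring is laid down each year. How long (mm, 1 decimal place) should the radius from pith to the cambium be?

220.4 mm

Correcting the raw count gives 86 + 7 = 93 true annual rings.
93 years at 2.37 mm/year gives 2.37 × 93 = 220.4 mm.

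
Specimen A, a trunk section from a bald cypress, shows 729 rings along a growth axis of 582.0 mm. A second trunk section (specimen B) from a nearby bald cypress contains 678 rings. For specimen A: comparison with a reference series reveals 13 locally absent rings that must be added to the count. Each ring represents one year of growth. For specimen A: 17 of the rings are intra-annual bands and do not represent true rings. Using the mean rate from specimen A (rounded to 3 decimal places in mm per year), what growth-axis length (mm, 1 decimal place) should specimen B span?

Specimen A: true ring count = 729 − 17 + 13 = 725.
A: Mean rate = 582.0 mm / 725 years ≈ 0.803 mm/yr.
B's length ≈ 0.803 × 678 = 544.4 mm.

544.4 mm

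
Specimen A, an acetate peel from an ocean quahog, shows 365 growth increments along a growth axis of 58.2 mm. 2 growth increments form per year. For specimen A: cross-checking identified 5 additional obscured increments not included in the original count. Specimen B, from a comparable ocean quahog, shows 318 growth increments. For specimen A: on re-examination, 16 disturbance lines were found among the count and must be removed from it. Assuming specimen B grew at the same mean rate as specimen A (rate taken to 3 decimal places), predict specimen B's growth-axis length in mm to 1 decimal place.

52.3 mm

Specimen A: adjusted count: 365 − 16 + 5 = 354 growth increments.
Specimen A: with 2 growth increments per year, 354 / 2 = 177 years.
A: 58.2 mm over 177 years gives 58.2 / 177 ≈ 0.329 mm/year.
Specimen B: dividing by 2 growth increments per year: 318 / 2 = 159 years. B's length ≈ 0.329 × 159 = 52.3 mm.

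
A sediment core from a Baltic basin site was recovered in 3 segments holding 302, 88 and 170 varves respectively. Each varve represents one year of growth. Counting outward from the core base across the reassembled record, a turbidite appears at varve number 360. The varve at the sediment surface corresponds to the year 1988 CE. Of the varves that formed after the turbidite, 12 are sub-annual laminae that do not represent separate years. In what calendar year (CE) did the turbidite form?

1800 CE

Total varves = 302 + 88 + 170 = 560.
The turbidite sits at varve 360 from the core base, so 560 − 360 = 200 varves formed after it.
200 − 12 false = 188 true varves after the turbidite.
The varve at the sediment surface is 1988 CE, so the turbidite dates to 1988 − 188 = 1800 CE.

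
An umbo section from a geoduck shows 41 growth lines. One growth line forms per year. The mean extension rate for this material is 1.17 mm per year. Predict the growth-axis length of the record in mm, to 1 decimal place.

The record spans 41 years at 1.17 mm per year.
Length ≈ 1.17 × 41 = 48.0 mm.

48.0 mm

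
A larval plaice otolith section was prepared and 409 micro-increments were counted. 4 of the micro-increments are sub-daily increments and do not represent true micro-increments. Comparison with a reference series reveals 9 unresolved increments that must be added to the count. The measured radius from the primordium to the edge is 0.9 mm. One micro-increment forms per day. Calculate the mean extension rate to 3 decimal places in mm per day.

0.002 mm per day

After corrections the count is 409 − 4 + 9 = 414 micro-increments.
Mean rate = 0.9 mm / 414 days ≈ 0.002 mm per day.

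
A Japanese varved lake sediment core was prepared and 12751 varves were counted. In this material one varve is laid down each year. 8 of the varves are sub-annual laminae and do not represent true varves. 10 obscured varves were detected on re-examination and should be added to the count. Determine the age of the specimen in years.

12753 yr

Correcting the raw count gives 12751 − 8 + 10 = 12753 true varves.
At one varve per year, that is 12753 years.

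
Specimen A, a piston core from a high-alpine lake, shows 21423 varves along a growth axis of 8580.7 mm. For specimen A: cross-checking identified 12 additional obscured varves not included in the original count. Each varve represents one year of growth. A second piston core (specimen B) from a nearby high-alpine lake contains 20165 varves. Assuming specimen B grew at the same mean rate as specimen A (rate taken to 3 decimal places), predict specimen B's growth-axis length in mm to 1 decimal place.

8066.0 mm

Specimen A: correcting the raw count gives 21423 + 12 = 21435 true varves.
A: 8580.7 mm over 21435 years gives 8580.7 / 21435 ≈ 0.400 mm per year.
B's length ≈ 0.400 × 20165 = 8066.0 mm.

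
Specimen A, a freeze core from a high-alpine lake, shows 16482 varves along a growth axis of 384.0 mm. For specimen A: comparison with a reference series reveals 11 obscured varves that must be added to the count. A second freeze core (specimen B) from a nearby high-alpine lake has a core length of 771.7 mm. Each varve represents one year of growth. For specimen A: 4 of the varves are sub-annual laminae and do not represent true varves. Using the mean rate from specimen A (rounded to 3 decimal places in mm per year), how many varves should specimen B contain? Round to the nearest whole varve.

Specimen A: true varve count = 16482 − 4 + 11 = 16489.
A: Mean rate = 384.0 mm / 16489 years ≈ 0.023 mm per year.
B spans 771.7 / 0.023 = 33552.17 years ≈ 33552 varves.

33552 varves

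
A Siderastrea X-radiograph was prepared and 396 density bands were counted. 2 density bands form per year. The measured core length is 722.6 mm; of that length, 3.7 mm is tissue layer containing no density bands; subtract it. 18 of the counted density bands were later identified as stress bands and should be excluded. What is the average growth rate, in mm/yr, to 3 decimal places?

After corrections the count is 396 − 18 = 378 density bands.
Dividing by 2 density bands per year: 378 / 2 = 189 years.
Removing the 3.7 mm offcut leaves 722.6 − 3.7 = 718.9 mm.
718.9 mm over 189 years gives 718.9 / 189 ≈ 3.804 mm/yr.

3.804 mm/yr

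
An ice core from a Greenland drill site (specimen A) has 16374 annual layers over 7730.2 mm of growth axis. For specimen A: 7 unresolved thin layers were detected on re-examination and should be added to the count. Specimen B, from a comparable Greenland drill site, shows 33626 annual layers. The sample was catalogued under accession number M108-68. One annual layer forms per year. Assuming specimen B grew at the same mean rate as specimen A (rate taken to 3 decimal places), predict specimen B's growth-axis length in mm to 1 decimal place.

Specimen A: true annual layer count = 16374 + 7 = 16381.
A: 7730.2 mm over 16381 years gives 7730.2 / 16381 ≈ 0.472 mm/year.
For B, 0.472 mm/year × 33626 years = 15871.5 mm.

15871.5 mm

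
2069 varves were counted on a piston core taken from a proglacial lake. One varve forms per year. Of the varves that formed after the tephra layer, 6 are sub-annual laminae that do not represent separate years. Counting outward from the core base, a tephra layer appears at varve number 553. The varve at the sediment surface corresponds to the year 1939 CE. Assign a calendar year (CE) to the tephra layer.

Between varve 553 and the sediment surface there are 2069 − 553 = 1516 varves.
1516 − 6 false = 1510 true varves after the tephra layer.
The varve at the sediment surface is 1939 CE, so the tephra layer dates to 1939 − 1510 = 429 CE.

429 CE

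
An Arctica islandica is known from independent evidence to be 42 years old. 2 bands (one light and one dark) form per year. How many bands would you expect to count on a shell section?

84 bands

With 2 bands per year, 42 years would produce 42 × 2 = 84 bands.
So 84 bands should be present.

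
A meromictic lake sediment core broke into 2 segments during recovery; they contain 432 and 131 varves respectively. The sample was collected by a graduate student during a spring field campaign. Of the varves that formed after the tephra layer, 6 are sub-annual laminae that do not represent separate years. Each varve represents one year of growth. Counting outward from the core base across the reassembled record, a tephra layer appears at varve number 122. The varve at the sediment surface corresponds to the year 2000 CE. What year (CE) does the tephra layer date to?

1565 CE

Total varves = 432 + 131 = 563.
Between varve 122 and the sediment surface there are 563 − 122 = 441 varves.
441 − 6 false = 435 true varves after the tephra layer.
The varve at the sediment surface is 2000 CE, so the tephra layer dates to 2000 − 435 = 1565 CE.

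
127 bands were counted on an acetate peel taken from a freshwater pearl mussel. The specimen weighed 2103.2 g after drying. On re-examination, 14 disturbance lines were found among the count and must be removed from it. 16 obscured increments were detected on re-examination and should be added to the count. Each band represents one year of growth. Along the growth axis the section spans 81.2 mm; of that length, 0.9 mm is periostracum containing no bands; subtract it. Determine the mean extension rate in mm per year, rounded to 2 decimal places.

Correcting the raw count gives 127 − 14 + 16 = 129 true bands.
Net length = 81.2 − 0.9 = 80.3 mm.
Mean rate = 80.3 mm / 129 years ≈ 0.62 mm per year.

0.62 mm per year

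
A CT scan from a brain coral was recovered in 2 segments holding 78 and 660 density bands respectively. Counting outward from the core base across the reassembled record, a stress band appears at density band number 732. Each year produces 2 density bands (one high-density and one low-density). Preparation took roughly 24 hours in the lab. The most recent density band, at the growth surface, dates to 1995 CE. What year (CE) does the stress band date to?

Total density bands = 78 + 660 = 738.
738 − 732 = 6 density bands lie beyond the stress band toward the growth surface.
With 2 density bands per year, 6 / 2 = 3 years.
1995 − 3 = 1992 CE.

1992 CE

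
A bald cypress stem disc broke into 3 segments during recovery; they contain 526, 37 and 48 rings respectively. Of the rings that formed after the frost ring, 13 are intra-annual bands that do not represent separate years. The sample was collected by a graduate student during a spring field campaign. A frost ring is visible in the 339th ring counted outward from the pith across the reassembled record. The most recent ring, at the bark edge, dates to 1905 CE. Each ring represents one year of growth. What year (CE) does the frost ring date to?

1646 CE

Total rings = 526 + 37 + 48 = 611.
611 − 339 = 272 rings lie beyond the frost ring toward the bark edge.
Excluding 13 false rings: 272 − 13 = 259.
1905 − 259 = 1646 CE.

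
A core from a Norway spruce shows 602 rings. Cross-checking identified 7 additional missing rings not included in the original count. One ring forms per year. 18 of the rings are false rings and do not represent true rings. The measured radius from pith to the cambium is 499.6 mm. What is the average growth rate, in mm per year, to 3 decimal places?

Adjusted count: 602 − 18 + 7 = 591 rings.
Extension rate ≈ 499.6 / 591 = 0.845 mm per year.

0.845 mm per year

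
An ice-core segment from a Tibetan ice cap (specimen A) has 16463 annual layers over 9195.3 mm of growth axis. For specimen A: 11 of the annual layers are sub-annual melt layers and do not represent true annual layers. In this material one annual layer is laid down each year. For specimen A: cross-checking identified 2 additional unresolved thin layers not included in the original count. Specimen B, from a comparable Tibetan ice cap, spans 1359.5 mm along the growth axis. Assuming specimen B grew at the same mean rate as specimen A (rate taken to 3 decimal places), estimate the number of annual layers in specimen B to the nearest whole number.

Specimen A: adjusted count: 16463 − 11 + 2 = 16454 annual layers.
A: Mean rate = 9195.3 mm / 16454 years ≈ 0.559 mm/year.
For B, 1359.5 / 0.559 = 2432.02 years ≈ 2432 annual layers.

2432 annual layers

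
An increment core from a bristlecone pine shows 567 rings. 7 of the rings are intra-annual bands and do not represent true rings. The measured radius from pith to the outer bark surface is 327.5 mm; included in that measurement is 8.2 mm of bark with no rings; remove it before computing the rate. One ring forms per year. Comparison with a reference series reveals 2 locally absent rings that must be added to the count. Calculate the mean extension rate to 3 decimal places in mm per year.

True ring count = 567 − 7 + 2 = 562.
The growth record spans 327.5 − 8.2 = 319.3 mm.
Mean rate = 319.3 mm / 562 years ≈ 0.568 mm per year.

0.568 mm per year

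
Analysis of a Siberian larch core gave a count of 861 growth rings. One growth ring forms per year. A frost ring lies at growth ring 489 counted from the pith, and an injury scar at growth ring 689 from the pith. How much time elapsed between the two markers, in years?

689 − 489 = 200 growth rings lie between the two events.
One growth ring per year makes the interval 200 years.

200 yr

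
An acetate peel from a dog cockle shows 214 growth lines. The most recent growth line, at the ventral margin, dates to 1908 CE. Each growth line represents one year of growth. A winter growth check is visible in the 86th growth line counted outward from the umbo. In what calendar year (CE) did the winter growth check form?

1780 CE

Between growth line 86 and the ventral margin there are 214 − 86 = 128 growth lines.
1908 − 128 = 1780 CE.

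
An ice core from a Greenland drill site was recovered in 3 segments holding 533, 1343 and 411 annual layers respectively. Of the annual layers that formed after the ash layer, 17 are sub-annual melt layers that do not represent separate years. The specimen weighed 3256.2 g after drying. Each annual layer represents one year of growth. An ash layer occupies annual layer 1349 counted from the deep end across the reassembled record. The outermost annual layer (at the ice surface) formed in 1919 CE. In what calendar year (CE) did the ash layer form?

998 CE

Total annual layers = 533 + 1343 + 411 = 2287.
2287 − 1349 = 938 annual layers lie beyond the ash layer toward the ice surface.
Removing the 17 false annual layers leaves 938 − 17 = 921 true annual layers beyond the ash layer.
Counting back 921 years from 1919 CE places the ash layer in 1919 − 921 = 998 CE.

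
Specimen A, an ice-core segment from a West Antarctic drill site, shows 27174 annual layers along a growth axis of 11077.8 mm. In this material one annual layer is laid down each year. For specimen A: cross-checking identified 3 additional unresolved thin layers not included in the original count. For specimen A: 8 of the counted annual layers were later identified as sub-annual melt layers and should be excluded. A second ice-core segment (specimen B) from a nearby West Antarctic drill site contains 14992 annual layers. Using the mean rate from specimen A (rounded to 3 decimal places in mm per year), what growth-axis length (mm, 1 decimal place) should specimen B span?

Specimen A: correcting the raw count gives 27174 − 8 + 3 = 27169 true annual layers.
A: Mean rate = 11077.8 mm / 27169 years ≈ 0.408 mm per year.
For B, 0.408 mm/year × 14992 years = 6116.7 mm.

6116.7 mm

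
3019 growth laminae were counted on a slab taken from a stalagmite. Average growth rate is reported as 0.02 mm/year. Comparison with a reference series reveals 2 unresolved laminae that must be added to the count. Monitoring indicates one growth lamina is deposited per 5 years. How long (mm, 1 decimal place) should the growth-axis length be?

302.1 mm

True growth lamina count = 3019 + 2 = 3021.
3021 growth laminae at 5 years each span 3021 × 5 = 15105 years.
Length ≈ 0.02 × 15105 = 302.1 mm.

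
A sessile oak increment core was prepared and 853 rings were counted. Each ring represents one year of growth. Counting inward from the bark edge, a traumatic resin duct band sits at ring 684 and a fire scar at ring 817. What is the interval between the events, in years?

133 years

817 − 684 = 133 rings lie between the two events.
One ring per year makes the interval 133 years.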